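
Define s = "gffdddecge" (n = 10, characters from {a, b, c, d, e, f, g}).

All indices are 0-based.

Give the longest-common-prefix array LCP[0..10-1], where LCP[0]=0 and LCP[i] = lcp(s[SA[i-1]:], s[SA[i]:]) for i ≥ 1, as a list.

[0, 0, 2, 1, 0, 1, 0, 1, 0, 1]

rank | idx | suffix
   0 |   7 | cge
   1 |   3 | dddecge
   2 |   4 | ddecge
   3 |   5 | decge
   4 |   9 | e
   5 |   6 | ecge
   6 |   2 | fdddecge
   7 |   1 | ffdddecge
   8 |   8 | ge
   9 |   0 | gffdddecge

SA = [7, 3, 4, 5, 9, 6, 2, 1, 8, 0]
[i] adj suffixes → lcp
  [1] 7/3 → 0 ('')
  [2] 3/4 → 2 ('dd')
  [3] 4/5 → 1 ('d')
  [4] 5/9 → 0 ('')
  [5] 9/6 → 1 ('e')
  [6] 6/2 → 0 ('')
  [7] 2/1 → 1 ('f')
  [8] 1/8 → 0 ('')
  [9] 8/0 → 1 ('g')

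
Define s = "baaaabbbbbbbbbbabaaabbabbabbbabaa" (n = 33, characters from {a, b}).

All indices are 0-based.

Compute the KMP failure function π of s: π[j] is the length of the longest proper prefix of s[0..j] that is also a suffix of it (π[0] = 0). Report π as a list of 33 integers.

π[0] = 0
j=1 s[j]='a': π[1]=0 (border '')
j=2 s[j]='a': π[2]=0 (border '')
j=3 s[j]='a': π[3]=0 (border '')
j=4 s[j]='a': π[4]=0 (border '')
j=5 s[j]='b': π[5]=1 (border 'b')
j=6 s[j]='b': k: 1→0; π[6]=1 (border 'b')
j=7 s[j]='b': k: 1→0; π[7]=1 (border 'b')
j=8 s[j]='b': k: 1→0; π[8]=1 (border 'b')
j=9 s[j]='b': k: 1→0; π[9]=1 (border 'b')
j=10 s[j]='b': k: 1→0; π[10]=1 (border 'b')
j=11 s[j]='b': k: 1→0; π[11]=1 (border 'b')
j=12 s[j]='b': k: 1→0; π[12]=1 (border 'b')
j=13 s[j]='b': k: 1→0; π[13]=1 (border 'b')
j=14 s[j]='b': k: 1→0; π[14]=1 (border 'b')
j=15 s[j]='a': π[15]=2 (border 'ba')
j=16 s[j]='b': k: 2→0; π[16]=1 (border 'b')
j=17 s[j]='a': π[17]=2 (border 'ba')
j=18 s[j]='a': π[18]=3 (border 'baa')
j=19 s[j]='a': π[19]=4 (border 'baaa')
j=20 s[j]='b': k: 4→0; π[20]=1 (border 'b')
j=21 s[j]='b': k: 1→0; π[21]=1 (border 'b')
j=22 s[j]='a': π[22]=2 (border 'ba')
j=23 s[j]='b': k: 2→0; π[23]=1 (border 'b')
j=24 s[j]='b': k: 1→0; π[24]=1 (border 'b')
j=25 s[j]='a': π[25]=2 (border 'ba')
j=26 s[j]='b': k: 2→0; π[26]=1 (border 'b')
j=27 s[j]='b': k: 1→0; π[27]=1 (border 'b')
j=28 s[j]='b': k: 1→0; π[28]=1 (border 'b')
j=29 s[j]='a': π[29]=2 (border 'ba')
j=30 s[j]='b': k: 2→0; π[30]=1 (border 'b')
j=31 s[j]='a': π[31]=2 (border 'ba')
j=32 s[j]='a': π[32]=3 (border 'baa')

[0, 0, 0, 0, 0, 1, 1, 1, 1, 1, 1, 1, 1, 1, 1, 2, 1, 2, 3, 4, 1, 1, 2, 1, 1, 2, 1, 1, 1, 2, 1, 2, 3]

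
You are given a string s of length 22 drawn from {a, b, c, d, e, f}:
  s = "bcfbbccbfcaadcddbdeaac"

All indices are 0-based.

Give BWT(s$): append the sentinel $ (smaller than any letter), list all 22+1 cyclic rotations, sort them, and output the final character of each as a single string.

rank  rotation                 last
    0  $bcfbbccbfcaadcddbdeaac  c
    1  aac$bcfbbccbfcaadcddbde  e
    2  aadcddbdeaac$bcfbbccbfc  c
    3  ac$bcfbbccbfcaadcddbdea  a
    4  adcddbdeaac$bcfbbccbfca  a
    5  bbccbfcaadcddbdeaac$bcf  f
    6  bccbfcaadcddbdeaac$bcfb  b
    7  bcfbbccbfcaadcddbdeaac$  $
    8  bdeaac$bcfbbccbfcaadcdd  d
    9  bfcaadcddbdeaac$bcfbbcc  c
   10  c$bcfbbccbfcaadcddbdeaa  a
   11  caadcddbdeaac$bcfbbccbf  f
   12  cbfcaadcddbdeaac$bcfbbc  c
   13  ccbfcaadcddbdeaac$bcfbb  b
   14  cddbdeaac$bcfbbccbfcaad  d
   15  cfbbccbfcaadcddbdeaac$b  b
   16  dbdeaac$bcfbbccbfcaadcd  d
   17  dcddbdeaac$bcfbbccbfcaa  a
   18  ddbdeaac$bcfbbccbfcaadc  c
   19  deaac$bcfbbccbfcaadcddb  b
   20  eaac$bcfbbccbfcaadcddbd  d
   21  fbbccbfcaadcddbdeaac$bc  c
   22  fcaadcddbdeaac$bcfbbccb  b

cecaafb$dcafcbdbdacbdcb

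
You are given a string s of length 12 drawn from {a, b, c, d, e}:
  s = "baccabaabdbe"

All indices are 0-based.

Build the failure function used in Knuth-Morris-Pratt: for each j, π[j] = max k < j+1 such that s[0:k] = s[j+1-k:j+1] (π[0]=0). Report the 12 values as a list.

π[0] = 0
j=1 s[j]='a': π[1]=0 (border '')
j=2 s[j]='c': π[2]=0 (border '')
j=3 s[j]='c': π[3]=0 (border '')
j=4 s[j]='a': π[4]=0 (border '')
j=5 s[j]='b': π[5]=1 (border 'b')
j=6 s[j]='a': π[6]=2 (border 'ba')
j=7 s[j]='a': k: 2→0; π[7]=0 (border '')
j=8 s[j]='b': π[8]=1 (border 'b')
j=9 s[j]='d': k: 1→0; π[9]=0 (border '')
j=10 s[j]='b': π[10]=1 (border 'b')
j=11 s[j]='e': k: 1→0; π[11]=0 (border '')

[0, 0, 0, 0, 0, 1, 2, 0, 1, 0, 1, 0]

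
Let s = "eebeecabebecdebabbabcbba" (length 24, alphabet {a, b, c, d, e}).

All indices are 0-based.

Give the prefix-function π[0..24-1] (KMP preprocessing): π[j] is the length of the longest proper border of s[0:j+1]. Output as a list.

[0, 1, 0, 1, 2, 0, 0, 0, 1, 0, 1, 0, 0, 1, 0, 0, 0, 0, 0, 0, 0, 0, 0, 0]

π[0] = 0
j=1 s[j]='e': π[1]=1 (border 'e')
j=2 s[j]='b': k: 1→0; π[2]=0 (border '')
j=3 s[j]='e': π[3]=1 (border 'e')
j=4 s[j]='e': π[4]=2 (border 'ee')
j=5 s[j]='c': k: 2→1→0; π[5]=0 (border '')
j=6 s[j]='a': π[6]=0 (border '')
j=7 s[j]='b': π[7]=0 (border '')
j=8 s[j]='e': π[8]=1 (border 'e')
j=9 s[j]='b': k: 1→0; π[9]=0 (border '')
j=10 s[j]='e': π[10]=1 (border 'e')
j=11 s[j]='c': k: 1→0; π[11]=0 (border '')
j=12 s[j]='d': π[12]=0 (border '')
j=13 s[j]='e': π[13]=1 (border 'e')
j=14 s[j]='b': k: 1→0; π[14]=0 (border '')
j=15 s[j]='a': π[15]=0 (border '')
j=16 s[j]='b': π[16]=0 (border '')
j=17 s[j]='b': π[17]=0 (border '')
j=18 s[j]='a': π[18]=0 (border '')
j=19 s[j]='b': π[19]=0 (border '')
j=20 s[j]='c': π[20]=0 (border '')
j=21 s[j]='b': π[21]=0 (border '')
j=22 s[j]='b': π[22]=0 (border '')
j=23 s[j]='a': π[23]=0 (border '')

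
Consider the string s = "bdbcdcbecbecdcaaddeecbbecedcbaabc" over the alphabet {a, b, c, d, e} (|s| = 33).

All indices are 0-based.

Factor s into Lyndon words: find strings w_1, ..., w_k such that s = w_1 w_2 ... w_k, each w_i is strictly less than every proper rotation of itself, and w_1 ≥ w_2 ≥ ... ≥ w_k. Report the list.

emit factor 1: 'bd' (i=0, period=2)
emit factor 2: 'bcdcbecbecdc' (i=2, period=12)
emit factor 3: 'aaddeecbbecedcb' (i=14, period=15)
emit factor 4: 'aabc' (i=29, period=4)

["bd", "bcdcbecbecdc", "aaddeecbbecedcb", "aabc"]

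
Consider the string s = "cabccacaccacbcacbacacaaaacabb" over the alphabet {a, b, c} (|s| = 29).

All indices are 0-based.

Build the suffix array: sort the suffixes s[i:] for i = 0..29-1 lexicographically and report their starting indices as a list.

sorted suffixes:
  #0 SA[0]=21  'aaaacabb'
  #1 SA[1]=22  'aaacabb'
  #2 SA[2]=23  'aacabb'
  #3 SA[3]=26  'abb'
  #4 SA[4]=1  'abccacaccacbcacbacacaaaacabb'
  #5 SA[5]=19  'acaaaacabb'
  #6 SA[6]=24  'acabb'
  #7 SA[7]=17  'acacaaaacabb'
  #8 SA[8]=5  'acaccacbcacbacacaaaacabb'
  #9 SA[9]=14  'acbacacaaaacabb'
  #10 SA[10]=10  'acbcacbacacaaaacabb'
  #11 SA[11]=7  'accacbcacbacacaaaacabb'
  #12 SA[12]=28  'b'
  #13 SA[13]=16  'bacacaaaacabb'
  #14 SA[14]=27  'bb'
  #15 SA[15]=12  'bcacbacacaaaacabb'
  #16 SA[16]=2  'bccacaccacbcacbacacaaaacabb'
  #17 SA[17]=20  'caaaacabb'
  #18 SA[18]=25  'cabb'
  #19 SA[19]=0  'cabccacaccacbcacbacacaaaacabb'
  #20 SA[20]=18  'cacaaaacabb'
  #21 SA[21]=4  'cacaccacbcacbacacaaaacabb'
  #22 SA[22]=13  'cacbacacaaaacabb'
  #23 SA[23]=9  'cacbcacbacacaaaacabb'
  #24 SA[24]=6  'caccacbcacbacacaaaacabb'
  #25 SA[25]=15  'cbacacaaaacabb'
  #26 SA[26]=11  'cbcacbacacaaaacabb'
  #27 SA[27]=3  'ccacaccacbcacbacacaaaacabb'
  #28 SA[28]=8  'ccacbcacbacacaaaacabb'

[21, 22, 23, 26, 1, 19, 24, 17, 5, 14, 10, 7, 28, 16, 27, 12, 2, 20, 25, 0, 18, 4, 13, 9, 6, 15, 11, 3, 8]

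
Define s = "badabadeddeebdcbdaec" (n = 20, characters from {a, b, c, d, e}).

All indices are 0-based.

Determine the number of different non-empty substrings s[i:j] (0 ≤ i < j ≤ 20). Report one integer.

189

rank→(start, suffix):
  0 → (3, 'abadeddeebdcbdaec')
  1 → (1, 'adabadeddeebdcbdaec')
  2 → (5, 'adeddeebdcbdaec')
  3 → (17, 'aec')
  4 → (0, 'badabadeddeebdcbdaec')
  5 → (4, 'badeddeebdcbdaec')
  6 → (15, 'bdaec')
  7 → (12, 'bdcbdaec')
  8 → (19, 'c')
  9 → (14, 'cbdaec')
  10 → (2, 'dabadeddeebdcbdaec')
  11 → (16, 'daec')
  12 → (13, 'dcbdaec')
  13 → (8, 'ddeebdcbdaec')
  14 → (6, 'deddeebdcbdaec')
  15 → (9, 'deebdcbdaec')
  16 → (11, 'ebdcbdaec')
  17 → (18, 'ec')
  18 → (7, 'eddeebdcbdaec')
  19 → (10, 'eebdcbdaec')

SA = [3, 1, 5, 17, 0, 4, 15, 12, 19, 14, 2, 16, 13, 8, 6, 9, 11, 18, 7, 10]
rank  pair      lcp
   1  s[3:],s[1:]  1  'a'
   2  s[1:],s[5:]  2  'ad'
   3  s[5:],s[17:]  1  'a'
   4  s[17:],s[0:]  0  ''
   5  s[0:],s[4:]  3  'bad'
   6  s[4:],s[15:]  1  'b'
   7  s[15:],s[12:]  2  'bd'
   8  s[12:],s[19:]  0  ''
   9  s[19:],s[14:]  1  'c'
  10  s[14:],s[2:]  0  ''
  11  s[2:],s[16:]  2  'da'
  12  s[16:],s[13:]  1  'd'
  13  s[13:],s[8:]  1  'd'
  14  s[8:],s[6:]  1  'd'
  15  s[6:],s[9:]  2  'de'
  16  s[9:],s[11:]  0  ''
  17  s[11:],s[18:]  1  'e'
  18  s[18:],s[7:]  1  'e'
  19  s[7:],s[10:]  1  'e'

n(n+1)/2 = 20·21/2 = 210
Σ LCP = 0 + 1 + 2 + 1 + 0 + 3 + 1 + 2 + 0 + 1 + 0 + 2 + 1 + 1 + 1 + 2 + 0 + 1 + 1 + 1 = 21
distinct = 210 − 21 = 189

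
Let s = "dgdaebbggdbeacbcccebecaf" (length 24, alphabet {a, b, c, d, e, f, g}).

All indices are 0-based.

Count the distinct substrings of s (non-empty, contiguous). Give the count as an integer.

rank | idx | suffix
   0 |  12 | acbcccebecaf
   1 |   3 | aebbggdbeacbcccebecaf
   2 |  22 | af
   3 |   5 | bbggdbeacbcccebecaf
   4 |  14 | bcccebecaf
   5 |  10 | beacbcccebecaf
   6 |  19 | becaf
   7 |   6 | bggdbeacbcccebecaf
   8 |  21 | caf
   9 |  13 | cbcccebecaf
  10 |  15 | cccebecaf
  11 |  16 | ccebecaf
  12 |  17 | cebecaf
  13 |   2 | daebbggdbeacbcccebecaf
  14 |   9 | dbeacbcccebecaf
  15 |   0 | dgdaebbggdbeacbcccebecaf
  16 |  11 | eacbcccebecaf
  17 |   4 | ebbggdbeacbcccebecaf
  18 |  18 | ebecaf
  19 |  20 | ecaf
  20 |  23 | f
  21 |   1 | gdaebbggdbeacbcccebecaf
  22 |   8 | gdbeacbcccebecaf
  23 |   7 | ggdbeacbcccebecaf

SA = [12, 3, 22, 5, 14, 10, 19, 6, 21, 13, 15, 16, 17, 2, 9, 0, 11, 4, 18, 20, 23, 1, 8, 7]
rank  pair      lcp
   1  s[12:],s[3:]  1  'a'
   2  s[3:],s[22:]  1  'a'
   3  s[22:],s[5:]  0  ''
   4  s[5:],s[14:]  1  'b'
   5  s[14:],s[10:]  1  'b'
   6  s[10:],s[19:]  2  'be'
   7  s[19:],s[6:]  1  'b'
   8  s[6:],s[21:]  0  ''
   9  s[21:],s[13:]  1  'c'
  10  s[13:],s[15:]  1  'c'
  11  s[15:],s[16:]  2  'cc'
  12  s[16:],s[17:]  1  'c'
  13  s[17:],s[2:]  0  ''
  14  s[2:],s[9:]  1  'd'
  15  s[9:],s[0:]  1  'd'
  16  s[0:],s[11:]  0  ''
  17  s[11:],s[4:]  1  'e'
  18  s[4:],s[18:]  2  'eb'
  19  s[18:],s[20:]  1  'e'
  20  s[20:],s[23:]  0  ''
  21  s[23:],s[1:]  0  ''
  22  s[1:],s[8:]  2  'gd'
  23  s[8:],s[7:]  1  'g'

n(n+1)/2 = 24·25/2 = 300
Σ LCP = 0 + 1 + 1 + 0 + 1 + 1 + 2 + 1 + 0 + 1 + 1 + 2 + 1 + 0 + 1 + 1 + 0 + 1 + 2 + 1 + 0 + 0 + 2 + 1 = 21
distinct = 300 − 21 = 279

279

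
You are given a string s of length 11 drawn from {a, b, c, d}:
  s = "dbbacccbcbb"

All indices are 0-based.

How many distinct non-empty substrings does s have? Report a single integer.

sorted suffixes:
  #0 SA[0]=3  'acccbcbb'
  #1 SA[1]=10  'b'
  #2 SA[2]=2  'bacccbcbb'
  #3 SA[3]=9  'bb'
  #4 SA[4]=1  'bbacccbcbb'
  #5 SA[5]=7  'bcbb'
  #6 SA[6]=8  'cbb'
  #7 SA[7]=6  'cbcbb'
  #8 SA[8]=5  'ccbcbb'
  #9 SA[9]=4  'cccbcbb'
  #10 SA[10]=0  'dbbacccbcbb'

SA = [3, 10, 2, 9, 1, 7, 8, 6, 5, 4, 0]
rank  pair      lcp
   1  s[3:],s[10:]  0  ''
   2  s[10:],s[2:]  1  'b'
   3  s[2:],s[9:]  1  'b'
   4  s[9:],s[1:]  2  'bb'
   5  s[1:],s[7:]  1  'b'
   6  s[7:],s[8:]  0  ''
   7  s[8:],s[6:]  2  'cb'
   8  s[6:],s[5:]  1  'c'
   9  s[5:],s[4:]  2  'cc'
  10  s[4:],s[0:]  0  ''

n(n+1)/2 = 11·12/2 = 66
Σ LCP = 0 + 0 + 1 + 1 + 2 + 1 + 0 + 2 + 1 + 2 + 0 = 10
distinct = 66 − 10 = 56

56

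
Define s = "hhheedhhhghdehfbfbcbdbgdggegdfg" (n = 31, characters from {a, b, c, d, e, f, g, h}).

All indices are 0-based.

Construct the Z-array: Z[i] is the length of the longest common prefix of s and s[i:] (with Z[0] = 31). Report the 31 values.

[31, 2, 1, 0, 0, 0, 3, 2, 1, 0, 1, 0, 0, 1, 0, 0, 0, 0, 0, 0, 0, 0, 0, 0, 0, 0, 0, 0, 0, 0, 0]

Z[0]=31
i=1: outside box; Z[1]=2 grow→box=[1,3)
i=2: min(r-i=1, Z[1]=2)=1; Z[2]=1
i=3: outside box; Z[3]=0
i=4: outside box; Z[4]=0
i=5: outside box; Z[5]=0
i=6: outside box; Z[6]=3 grow→box=[6,9)
i=7: min(r-i=2, Z[1]=2)=2; Z[7]=2
i=8: min(r-i=1, Z[2]=1)=1; Z[8]=1
i=9: outside box; Z[9]=0
i=10: outside box; Z[10]=1 grow→box=[10,11)
i=11: outside box; Z[11]=0
i=12: outside box; Z[12]=0
i=13: outside box; Z[13]=1 grow→box=[13,14)
i=14: outside box; Z[14]=0
i=15: outside box; Z[15]=0
i=16: outside box; Z[16]=0
i=17: outside box; Z[17]=0
i=18: outside box; Z[18]=0
i=19: outside box; Z[19]=0
i=20: outside box; Z[20]=0
i=21: outside box; Z[21]=0
i=22: outside box; Z[22]=0
i=23: outside box; Z[23]=0
i=24: outside box; Z[24]=0
i=25: outside box; Z[25]=0
i=26: outside box; Z[26]=0
i=27: outside box; Z[27]=0
i=28: outside box; Z[28]=0
i=29: outside box; Z[29]=0
i=30: outside box; Z[30]=0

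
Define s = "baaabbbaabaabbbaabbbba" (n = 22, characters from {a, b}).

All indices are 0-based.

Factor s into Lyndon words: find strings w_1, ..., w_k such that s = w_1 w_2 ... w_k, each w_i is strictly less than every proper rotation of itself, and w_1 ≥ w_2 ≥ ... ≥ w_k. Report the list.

["b", "aaabbbaabaabbbaabbbb", "a"]

emit factor 1: 'b' (i=0, period=1)
emit factor 2: 'aaabbbaabaabbbaabbbb' (i=1, period=20)
emit factor 3: 'a' (i=21, period=1)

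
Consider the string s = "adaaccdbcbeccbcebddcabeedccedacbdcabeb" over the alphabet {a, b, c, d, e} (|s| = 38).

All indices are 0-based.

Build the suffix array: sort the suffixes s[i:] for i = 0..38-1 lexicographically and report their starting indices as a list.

rank→(start, suffix):
  0 → (2, 'aaccdbcbeccbcebddcabeedccedacbdcabeb')
  1 → (34, 'abeb')
  2 → (20, 'abeedccedacbdcabeb')
  3 → (29, 'acbdcabeb')
  4 → (3, 'accdbcbeccbcebddcabeedccedacbdcabeb')
  5 → (0, 'adaaccdbcbeccbcebddcabeedccedacbdcabeb')
  6 → (37, 'b')
  7 → (7, 'bcbeccbcebddcabeedccedacbdcabeb')
  8 → (13, 'bcebddcabeedccedacbdcabeb')
  9 → (31, 'bdcabeb')
  10 → (16, 'bddcabeedccedacbdcabeb')
  11 → (35, 'beb')
  12 → (9, 'beccbcebddcabeedccedacbdcabeb')
  13 → (21, 'beedccedacbdcabeb')
  14 → (33, 'cabeb')
  15 → (19, 'cabeedccedacbdcabeb')
  16 → (12, 'cbcebddcabeedccedacbdcabeb')
  17 → (30, 'cbdcabeb')
  18 → (8, 'cbeccbcebddcabeedccedacbdcabeb')
  19 → (11, 'ccbcebddcabeedccedacbdcabeb')
  20 → (4, 'ccdbcbeccbcebddcabeedccedacbdcabeb')
  21 → (25, 'ccedacbdcabeb')
  22 → (5, 'cdbcbeccbcebddcabeedccedacbdcabeb')
  23 → (14, 'cebddcabeedccedacbdcabeb')
  24 → (26, 'cedacbdcabeb')
  25 → (1, 'daaccdbcbeccbcebddcabeedccedacbdcabeb')
  26 → (28, 'dacbdcabeb')
  27 → (6, 'dbcbeccbcebddcabeedccedacbdcabeb')
  28 → (32, 'dcabeb')
  29 → (18, 'dcabeedccedacbdcabeb')
  30 → (24, 'dccedacbdcabeb')
  31 → (17, 'ddcabeedccedacbdcabeb')
  32 → (36, 'eb')
  33 → (15, 'ebddcabeedccedacbdcabeb')
  34 → (10, 'eccbcebddcabeedccedacbdcabeb')
  35 → (27, 'edacbdcabeb')
  36 → (23, 'edccedacbdcabeb')
  37 → (22, 'eedccedacbdcabeb')

[2, 34, 20, 29, 3, 0, 37, 7, 13, 31, 16, 35, 9, 21, 33, 19, 12, 30, 8, 11, 4, 25, 5, 14, 26, 1, 28, 6, 32, 18, 24, 17, 36, 15, 10, 27, 23, 22]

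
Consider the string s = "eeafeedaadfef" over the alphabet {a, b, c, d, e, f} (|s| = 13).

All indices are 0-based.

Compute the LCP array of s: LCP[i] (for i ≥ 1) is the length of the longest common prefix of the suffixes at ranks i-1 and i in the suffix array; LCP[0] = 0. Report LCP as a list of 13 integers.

[0, 1, 1, 0, 1, 0, 1, 1, 2, 1, 0, 1, 2]

sorted suffixes:
  #0 SA[0]=7  'aadfef'
  #1 SA[1]=8  'adfef'
  #2 SA[2]=2  'afeedaadfef'
  #3 SA[3]=6  'daadfef'
  #4 SA[4]=9  'dfef'
  #5 SA[5]=1  'eafeedaadfef'
  #6 SA[6]=5  'edaadfef'
  #7 SA[7]=0  'eeafeedaadfef'
  #8 SA[8]=4  'eedaadfef'
  #9 SA[9]=11  'ef'
  #10 SA[10]=12  'f'
  #11 SA[11]=3  'feedaadfef'
  #12 SA[12]=10  'fef'

SA = [7, 8, 2, 6, 9, 1, 5, 0, 4, 11, 12, 3, 10]
rank  pair      lcp
   1  s[7:],s[8:]  1  'a'
   2  s[8:],s[2:]  1  'a'
   3  s[2:],s[6:]  0  ''
   4  s[6:],s[9:]  1  'd'
   5  s[9:],s[1:]  0  ''
   6  s[1:],s[5:]  1  'e'
   7  s[5:],s[0:]  1  'e'
   8  s[0:],s[4:]  2  'ee'
   9  s[4:],s[11:]  1  'e'
  10  s[11:],s[12:]  0  ''
  11  s[12:],s[3:]  1  'f'
  12  s[3:],s[10:]  2  'fe'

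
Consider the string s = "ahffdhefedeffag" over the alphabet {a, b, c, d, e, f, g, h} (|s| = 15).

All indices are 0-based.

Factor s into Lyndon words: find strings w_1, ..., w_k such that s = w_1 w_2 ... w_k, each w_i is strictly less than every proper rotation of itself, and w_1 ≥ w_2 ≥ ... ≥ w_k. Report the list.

emit factor 1: 'ahffdhefedeff' (i=0, period=13)
emit factor 2: 'ag' (i=13, period=2)

["ahffdhefedeff", "ag"]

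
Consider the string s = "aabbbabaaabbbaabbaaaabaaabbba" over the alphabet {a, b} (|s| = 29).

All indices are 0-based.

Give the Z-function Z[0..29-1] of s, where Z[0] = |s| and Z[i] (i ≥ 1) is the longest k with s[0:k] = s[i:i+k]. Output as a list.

[29, 1, 0, 0, 0, 1, 0, 2, 6, 1, 0, 0, 0, 4, 1, 0, 0, 2, 2, 3, 1, 0, 2, 6, 1, 0, 0, 0, 1]

Z[0]=29
i=1: outside box; Z[1]=1 scan→box=[1,2)
i=2: outside box; Z[2]=0
i=3: outside box; Z[3]=0
i=4: outside box; Z[4]=0
i=5: outside box; Z[5]=1 scan→box=[5,6)
i=6: outside box; Z[6]=0
i=7: outside box; Z[7]=2 scan→box=[7,9)
i=8: min(r-i=1, Z[1]=1)=1; Z[8]=6 scan→box=[8,14)
i=9: min(r-i=5, Z[1]=1)=1; Z[9]=1
i=10: min(r-i=4, Z[2]=0)=0; Z[10]=0
i=11: min(r-i=3, Z[3]=0)=0; Z[11]=0
i=12: min(r-i=2, Z[4]=0)=0; Z[12]=0
i=13: min(r-i=1, Z[5]=1)=1; Z[13]=4 scan→box=[13,17)
i=14: min(r-i=3, Z[1]=1)=1; Z[14]=1
i=15: min(r-i=2, Z[2]=0)=0; Z[15]=0
i=16: min(r-i=1, Z[3]=0)=0; Z[16]=0
i=17: outside box; Z[17]=2 scan→box=[17,19)
i=18: min(r-i=1, Z[1]=1)=1; Z[18]=2 scan→box=[18,20)
i=19: min(r-i=1, Z[1]=1)=1; Z[19]=3 scan→box=[19,22)
i=20: min(r-i=2, Z[1]=1)=1; Z[20]=1
i=21: min(r-i=1, Z[2]=0)=0; Z[21]=0
i=22: outside box; Z[22]=2 scan→box=[22,24)
i=23: min(r-i=1, Z[1]=1)=1; Z[23]=6 scan→box=[23,29)
i=24: min(r-i=5, Z[1]=1)=1; Z[24]=1
i=25: min(r-i=4, Z[2]=0)=0; Z[25]=0
i=26: min(r-i=3, Z[3]=0)=0; Z[26]=0
i=27: min(r-i=2, Z[4]=0)=0; Z[27]=0
i=28: min(r-i=1, Z[5]=1)=1; Z[28]=1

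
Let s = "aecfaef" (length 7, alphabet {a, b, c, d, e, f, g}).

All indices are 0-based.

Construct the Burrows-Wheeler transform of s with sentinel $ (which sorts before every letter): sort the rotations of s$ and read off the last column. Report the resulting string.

f$feaaec

rank  rotation  last
    0  $aecfaef  f
    1  aecfaef$  $
    2  aef$aecf  f
    3  cfaef$ae  e
    4  ecfaef$a  a
    5  ef$aecfa  a
    6  f$aecfae  e
    7  faef$aec  c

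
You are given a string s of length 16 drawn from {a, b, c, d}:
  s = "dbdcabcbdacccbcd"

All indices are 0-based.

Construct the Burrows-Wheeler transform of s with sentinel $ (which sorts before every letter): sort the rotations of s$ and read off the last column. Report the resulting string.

rank  rotation           last
    0  $dbdcabcbdacccbcd  d
    1  abcbdacccbcd$dbdc  c
    2  acccbcd$dbdcabcbd  d
    3  bcbdacccbcd$dbdca  a
    4  bcd$dbdcabcbdaccc  c
    5  bdacccbcd$dbdcabc  c
    6  bdcabcbdacccbcd$d  d
    7  cabcbdacccbcd$dbd  d
    8  cbcd$dbdcabcbdacc  c
    9  cbdacccbcd$dbdcab  b
   10  ccbcd$dbdcabcbdac  c
   11  cccbcd$dbdcabcbda  a
   12  cd$dbdcabcbdacccb  b
   13  d$dbdcabcbdacccbc  c
   14  dacccbcd$dbdcabcb  b
   15  dbdcabcbdacccbcd$  $
   16  dcabcbdacccbcd$db  b

dcdaccddcbcabcb$b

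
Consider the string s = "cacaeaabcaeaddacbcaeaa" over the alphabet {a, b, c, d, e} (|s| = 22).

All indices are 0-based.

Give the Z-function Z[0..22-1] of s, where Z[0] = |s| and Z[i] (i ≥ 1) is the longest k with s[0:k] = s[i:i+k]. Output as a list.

[22, 0, 2, 0, 0, 0, 0, 0, 2, 0, 0, 0, 0, 0, 0, 1, 0, 2, 0, 0, 0, 0]

Z[0]=22
i=1: i≥r, start 0; Z[1]=0
i=2: i≥r, start 0; Z[2]=2 grow→box=[2,4)
i=3: min(r-i=1, Z[1]=0)=0; Z[3]=0
i=4: i≥r, start 0; Z[4]=0
i=5: i≥r, start 0; Z[5]=0
i=6: i≥r, start 0; Z[6]=0
i=7: i≥r, start 0; Z[7]=0
i=8: i≥r, start 0; Z[8]=2 grow→box=[8,10)
i=9: min(r-i=1, Z[1]=0)=0; Z[9]=0
i=10: i≥r, start 0; Z[10]=0
i=11: i≥r, start 0; Z[11]=0
i=12: i≥r, start 0; Z[12]=0
i=13: i≥r, start 0; Z[13]=0
i=14: i≥r, start 0; Z[14]=0
i=15: i≥r, start 0; Z[15]=1 grow→box=[15,16)
i=16: i≥r, start 0; Z[16]=0
i=17: i≥r, start 0; Z[17]=2 grow→box=[17,19)
i=18: min(r-i=1, Z[1]=0)=0; Z[18]=0
i=19: i≥r, start 0; Z[19]=0
i=20: i≥r, start 0; Z[20]=0
i=21: i≥r, start 0; Z[21]=0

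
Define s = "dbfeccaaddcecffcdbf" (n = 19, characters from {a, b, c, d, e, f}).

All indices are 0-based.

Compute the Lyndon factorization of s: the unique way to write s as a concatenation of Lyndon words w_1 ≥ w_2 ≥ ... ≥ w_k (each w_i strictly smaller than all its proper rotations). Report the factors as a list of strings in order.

emit factor 1: 'd' (i=0, period=1)
emit factor 2: 'bfecc' (i=1, period=5)
emit factor 3: 'aaddcecffcdbf' (i=6, period=13)

["d", "bfecc", "aaddcecffcdbf"]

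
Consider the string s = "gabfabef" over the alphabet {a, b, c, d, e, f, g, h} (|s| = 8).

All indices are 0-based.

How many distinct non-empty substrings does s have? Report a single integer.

32

rank→(start, suffix):
  0 → (4, 'abef')
  1 → (1, 'abfabef')
  2 → (5, 'bef')
  3 → (2, 'bfabef')
  4 → (6, 'ef')
  5 → (7, 'f')
  6 → (3, 'fabef')
  7 → (0, 'gabfabef')

SA = [4, 1, 5, 2, 6, 7, 3, 0]
rank  pair      lcp
   1  s[4:],s[1:]  2  'ab'
   2  s[1:],s[5:]  0  ''
   3  s[5:],s[2:]  1  'b'
   4  s[2:],s[6:]  0  ''
   5  s[6:],s[7:]  0  ''
   6  s[7:],s[3:]  1  'f'
   7  s[3:],s[0:]  0  ''

n(n+1)/2 = 8·9/2 = 36
Σ LCP = 0 + 2 + 0 + 1 + 0 + 0 + 1 + 0 = 4
distinct = 36 − 4 = 32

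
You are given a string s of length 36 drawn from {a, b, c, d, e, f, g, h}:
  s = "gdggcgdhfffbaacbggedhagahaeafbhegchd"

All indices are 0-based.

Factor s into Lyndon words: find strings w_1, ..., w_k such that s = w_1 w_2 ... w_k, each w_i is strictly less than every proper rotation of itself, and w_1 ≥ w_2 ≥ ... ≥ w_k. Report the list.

["g", "dgg", "cgdhfff", "b", "aacbggedhagahaeafbhegchd"]

emit factor 1: 'g' (i=0, period=1)
emit factor 2: 'dgg' (i=1, period=3)
emit factor 3: 'cgdhfff' (i=4, period=7)
emit factor 4: 'b' (i=11, period=1)
emit factor 5: 'aacbggedhagahaeafbhegchd' (i=12, period=24)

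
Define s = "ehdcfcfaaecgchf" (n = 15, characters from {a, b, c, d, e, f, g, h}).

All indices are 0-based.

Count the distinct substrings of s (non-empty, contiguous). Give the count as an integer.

111

sorted suffixes:
  #0 SA[0]=7  'aaecgchf'
  #1 SA[1]=8  'aecgchf'
  #2 SA[2]=5  'cfaaecgchf'
  #3 SA[3]=3  'cfcfaaecgchf'
  #4 SA[4]=10  'cgchf'
  #5 SA[5]=12  'chf'
  #6 SA[6]=2  'dcfcfaaecgchf'
  #7 SA[7]=9  'ecgchf'
  #8 SA[8]=0  'ehdcfcfaaecgchf'
  #9 SA[9]=14  'f'
  #10 SA[10]=6  'faaecgchf'
  #11 SA[11]=4  'fcfaaecgchf'
  #12 SA[12]=11  'gchf'
  #13 SA[13]=1  'hdcfcfaaecgchf'
  #14 SA[14]=13  'hf'

SA = [7, 8, 5, 3, 10, 12, 2, 9, 0, 14, 6, 4, 11, 1, 13]
i: (SA[i-1],SA[i]) lcp shared
  1: (7,8) 1 'a'
  2: (8,5) 0 ''
  3: (5,3) 2 'cf'
  4: (3,10) 1 'c'
  5: (10,12) 1 'c'
  6: (12,2) 0 ''
  7: (2,9) 0 ''
  8: (9,0) 1 'e'
  9: (0,14) 0 ''
  10: (14,6) 1 'f'
  11: (6,4) 1 'f'
  12: (4,11) 0 ''
  13: (11,1) 0 ''
  14: (1,13) 1 'h'

n(n+1)/2 = 15·16/2 = 120
Σ LCP = 0 + 1 + 0 + 2 + 1 + 1 + 0 + 0 + 1 + 0 + 1 + 1 + 0 + 0 + 1 = 9
distinct = 120 − 9 = 111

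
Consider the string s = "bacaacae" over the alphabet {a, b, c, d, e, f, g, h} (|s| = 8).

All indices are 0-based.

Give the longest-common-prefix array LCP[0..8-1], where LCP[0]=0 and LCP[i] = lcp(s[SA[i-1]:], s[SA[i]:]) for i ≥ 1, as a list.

rank→(start, suffix):
  0 → (3, 'aacae')
  1 → (1, 'acaacae')
  2 → (4, 'acae')
  3 → (6, 'ae')
  4 → (0, 'bacaacae')
  5 → (2, 'caacae')
  6 → (5, 'cae')
  7 → (7, 'e')

SA = [3, 1, 4, 6, 0, 2, 5, 7]
rank  pair      lcp
   1  s[3:],s[1:]  1  'a'
   2  s[1:],s[4:]  3  'aca'
   3  s[4:],s[6:]  1  'a'
   4  s[6:],s[0:]  0  ''
   5  s[0:],s[2:]  0  ''
   6  s[2:],s[5:]  2  'ca'
   7  s[5:],s[7:]  0  ''

[0, 1, 3, 1, 0, 0, 2, 0]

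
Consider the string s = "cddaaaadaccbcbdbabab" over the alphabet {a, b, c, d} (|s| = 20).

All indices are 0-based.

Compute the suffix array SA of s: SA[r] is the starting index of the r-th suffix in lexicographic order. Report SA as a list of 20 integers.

[3, 4, 5, 18, 16, 8, 6, 19, 17, 15, 11, 13, 10, 12, 9, 0, 2, 7, 14, 1]

rank | idx | suffix
   0 |   3 | aaaadaccbcbdbabab
   1 |   4 | aaadaccbcbdbabab
   2 |   5 | aadaccbcbdbabab
   3 |  18 | ab
   4 |  16 | abab
   5 |   8 | accbcbdbabab
   6 |   6 | adaccbcbdbabab
   7 |  19 | b
   8 |  17 | bab
   9 |  15 | babab
  10 |  11 | bcbdbabab
  11 |  13 | bdbabab
  12 |  10 | cbcbdbabab
  13 |  12 | cbdbabab
  14 |   9 | ccbcbdbabab
  15 |   0 | cddaaaadaccbcbdbabab
  16 |   2 | daaaadaccbcbdbabab
  17 |   7 | daccbcbdbabab
  18 |  14 | dbabab
  19 |   1 | ddaaaadaccbcbdbabab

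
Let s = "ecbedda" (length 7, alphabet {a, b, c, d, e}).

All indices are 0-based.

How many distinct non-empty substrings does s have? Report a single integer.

rank→(start, suffix):
  0 → (6, 'a')
  1 → (2, 'bedda')
  2 → (1, 'cbedda')
  3 → (5, 'da')
  4 → (4, 'dda')
  5 → (0, 'ecbedda')
  6 → (3, 'edda')

SA = [6, 2, 1, 5, 4, 0, 3]
rank  pair      lcp
   1  s[6:],s[2:]  0  ''
   2  s[2:],s[1:]  0  ''
   3  s[1:],s[5:]  0  ''
   4  s[5:],s[4:]  1  'd'
   5  s[4:],s[0:]  0  ''
   6  s[0:],s[3:]  1  'e'

n(n+1)/2 = 7·8/2 = 28
Σ LCP = 0 + 0 + 0 + 0 + 1 + 0 + 1 = 2
distinct = 28 − 2 = 26

26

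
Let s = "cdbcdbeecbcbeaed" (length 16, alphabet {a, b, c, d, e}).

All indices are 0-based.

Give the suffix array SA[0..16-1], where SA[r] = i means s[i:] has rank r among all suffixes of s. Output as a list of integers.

[13, 9, 2, 11, 5, 8, 10, 0, 3, 15, 1, 4, 12, 7, 14, 6]

rank→(start, suffix):
  0 → (13, 'aed')
  1 → (9, 'bcbeaed')
  2 → (2, 'bcdbeecbcbeaed')
  3 → (11, 'beaed')
  4 → (5, 'beecbcbeaed')
  5 → (8, 'cbcbeaed')
  6 → (10, 'cbeaed')
  7 → (0, 'cdbcdbeecbcbeaed')
  8 → (3, 'cdbeecbcbeaed')
  9 → (15, 'd')
  10 → (1, 'dbcdbeecbcbeaed')
  11 → (4, 'dbeecbcbeaed')
  12 → (12, 'eaed')
  13 → (7, 'ecbcbeaed')
  14 → (14, 'ed')
  15 → (6, 'eecbcbeaed')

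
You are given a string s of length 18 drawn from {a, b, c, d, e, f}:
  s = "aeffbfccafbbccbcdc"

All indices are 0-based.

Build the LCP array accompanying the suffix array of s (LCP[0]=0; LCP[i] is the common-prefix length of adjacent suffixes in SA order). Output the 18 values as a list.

[0, 1, 0, 1, 2, 1, 0, 1, 1, 1, 2, 1, 0, 0, 0, 2, 1, 1]

rank | idx | suffix
   0 |   0 | aeffbfccafbbccbcdc
   1 |   8 | afbbccbcdc
   2 |  10 | bbccbcdc
   3 |  11 | bccbcdc
   4 |  14 | bcdc
   5 |   4 | bfccafbbccbcdc
   6 |  17 | c
   7 |   7 | cafbbccbcdc
   8 |  13 | cbcdc
   9 |   6 | ccafbbccbcdc
  10 |  12 | ccbcdc
  11 |  15 | cdc
  12 |  16 | dc
  13 |   1 | effbfccafbbccbcdc
  14 |   9 | fbbccbcdc
  15 |   3 | fbfccafbbccbcdc
  16 |   5 | fccafbbccbcdc
  17 |   2 | ffbfccafbbccbcdc

SA = [0, 8, 10, 11, 14, 4, 17, 7, 13, 6, 12, 15, 16, 1, 9, 3, 5, 2]
rank  pair      lcp
   1  s[0:],s[8:]  1  'a'
   2  s[8:],s[10:]  0  ''
   3  s[10:],s[11:]  1  'b'
   4  s[11:],s[14:]  2  'bc'
   5  s[14:],s[4:]  1  'b'
   6  s[4:],s[17:]  0  ''
   7  s[17:],s[7:]  1  'c'
   8  s[7:],s[13:]  1  'c'
   9  s[13:],s[6:]  1  'c'
  10  s[6:],s[12:]  2  'cc'
  11  s[12:],s[15:]  1  'c'
  12  s[15:],s[16:]  0  ''
  13  s[16:],s[1:]  0  ''
  14  s[1:],s[9:]  0  ''
  15  s[9:],s[3:]  2  'fb'
  16  s[3:],s[5:]  1  'f'
  17  s[5:],s[2:]  1  'f'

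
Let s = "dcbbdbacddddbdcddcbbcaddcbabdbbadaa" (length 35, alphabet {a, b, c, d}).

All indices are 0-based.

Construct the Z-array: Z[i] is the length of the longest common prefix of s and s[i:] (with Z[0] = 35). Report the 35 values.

[35, 0, 0, 0, 1, 0, 0, 0, 1, 1, 1, 1, 0, 2, 0, 1, 4, 0, 0, 0, 0, 0, 1, 3, 0, 0, 0, 0, 1, 0, 0, 0, 1, 0, 0]

Z[0]=35
i=1: outside box; Z[1]=0
i=2: outside box; Z[2]=0
i=3: outside box; Z[3]=0
i=4: outside box; Z[4]=1 extend→box=[4,5)
i=5: outside box; Z[5]=0
i=6: outside box; Z[6]=0
i=7: outside box; Z[7]=0
i=8: outside box; Z[8]=1 extend→box=[8,9)
i=9: outside box; Z[9]=1 extend→box=[9,10)
i=10: outside box; Z[10]=1 extend→box=[10,11)
i=11: outside box; Z[11]=1 extend→box=[11,12)
i=12: outside box; Z[12]=0
i=13: outside box; Z[13]=2 extend→box=[13,15)
i=14: min(r-i=1, Z[1]=0)=0; Z[14]=0
i=15: outside box; Z[15]=1 extend→box=[15,16)
i=16: outside box; Z[16]=4 extend→box=[16,20)
i=17: min(r-i=3, Z[1]=0)=0; Z[17]=0
i=18: min(r-i=2, Z[2]=0)=0; Z[18]=0
i=19: min(r-i=1, Z[3]=0)=0; Z[19]=0
i=20: outside box; Z[20]=0
i=21: outside box; Z[21]=0
i=22: outside box; Z[22]=1 extend→box=[22,23)
i=23: outside box; Z[23]=3 extend→box=[23,26)
i=24: min(r-i=2, Z[1]=0)=0; Z[24]=0
i=25: min(r-i=1, Z[2]=0)=0; Z[25]=0
i=26: outside box; Z[26]=0
i=27: outside box; Z[27]=0
i=28: outside box; Z[28]=1 extend→box=[28,29)
i=29: outside box; Z[29]=0
i=30: outside box; Z[30]=0
i=31: outside box; Z[31]=0
i=32: outside box; Z[32]=1 extend→box=[32,33)
i=33: outside box; Z[33]=0
i=34: outside box; Z[34]=0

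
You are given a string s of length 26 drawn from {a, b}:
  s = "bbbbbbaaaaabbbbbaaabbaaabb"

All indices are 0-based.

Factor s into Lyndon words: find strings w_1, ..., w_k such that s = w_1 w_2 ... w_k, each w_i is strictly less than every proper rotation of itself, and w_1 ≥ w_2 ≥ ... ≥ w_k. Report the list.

emit factor 1: 'b' (i=0, period=1)
emit factor 2: 'b' (i=1, period=1)
emit factor 3: 'b' (i=2, period=1)
emit factor 4: 'b' (i=3, period=1)
emit factor 5: 'b' (i=4, period=1)
emit factor 6: 'b' (i=5, period=1)
emit factor 7: 'aaaaabbbbbaaabbaaabb' (i=6, period=20)

["b", "b", "b", "b", "b", "b", "aaaaabbbbbaaabbaaabb"]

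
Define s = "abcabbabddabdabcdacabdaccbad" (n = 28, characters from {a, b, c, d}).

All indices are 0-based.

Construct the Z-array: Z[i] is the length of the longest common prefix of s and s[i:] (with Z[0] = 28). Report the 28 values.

[28, 0, 0, 2, 0, 0, 2, 0, 0, 0, 2, 0, 0, 3, 0, 0, 0, 1, 0, 2, 0, 0, 1, 0, 0, 0, 1, 0]

Z[0]=28
i=1: i≥r, start 0; Z[1]=0
i=2: i≥r, start 0; Z[2]=0
i=3: i≥r, start 0; Z[3]=2 scan→box=[3,5)
i=4: min(r-i=1, Z[1]=0)=0; Z[4]=0
i=5: i≥r, start 0; Z[5]=0
i=6: i≥r, start 0; Z[6]=2 scan→box=[6,8)
i=7: min(r-i=1, Z[1]=0)=0; Z[7]=0
i=8: i≥r, start 0; Z[8]=0
i=9: i≥r, start 0; Z[9]=0
i=10: i≥r, start 0; Z[10]=2 scan→box=[10,12)
i=11: min(r-i=1, Z[1]=0)=0; Z[11]=0
i=12: i≥r, start 0; Z[12]=0
i=13: i≥r, start 0; Z[13]=3 scan→box=[13,16)
i=14: min(r-i=2, Z[1]=0)=0; Z[14]=0
i=15: min(r-i=1, Z[2]=0)=0; Z[15]=0
i=16: i≥r, start 0; Z[16]=0
i=17: i≥r, start 0; Z[17]=1 scan→box=[17,18)
i=18: i≥r, start 0; Z[18]=0
i=19: i≥r, start 0; Z[19]=2 scan→box=[19,21)
i=20: min(r-i=1, Z[1]=0)=0; Z[20]=0
i=21: i≥r, start 0; Z[21]=0
i=22: i≥r, start 0; Z[22]=1 scan→box=[22,23)
i=23: i≥r, start 0; Z[23]=0
i=24: i≥r, start 0; Z[24]=0
i=25: i≥r, start 0; Z[25]=0
i=26: i≥r, start 0; Z[26]=1 scan→box=[26,27)
i=27: i≥r, start 0; Z[27]=0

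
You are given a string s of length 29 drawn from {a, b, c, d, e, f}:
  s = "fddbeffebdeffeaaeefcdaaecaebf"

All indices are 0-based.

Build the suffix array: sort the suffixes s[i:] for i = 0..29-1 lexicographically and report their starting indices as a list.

[21, 14, 25, 22, 15, 8, 3, 27, 24, 19, 20, 2, 1, 9, 13, 7, 26, 23, 16, 17, 10, 4, 28, 18, 0, 12, 6, 11, 5]

rank→(start, suffix):
  0 → (21, 'aaecaebf')
  1 → (14, 'aaeefcdaaecaebf')
  2 → (25, 'aebf')
  3 → (22, 'aecaebf')
  4 → (15, 'aeefcdaaecaebf')
  5 → (8, 'bdeffeaaeefcdaaecaebf')
  6 → (3, 'beffebdeffeaaeefcdaaecaebf')
  7 → (27, 'bf')
  8 → (24, 'caebf')
  9 → (19, 'cdaaecaebf')
  10 → (20, 'daaecaebf')
  11 → (2, 'dbeffebdeffeaaeefcdaaecaebf')
  12 → (1, 'ddbeffebdeffeaaeefcdaaecaebf')
  13 → (9, 'deffeaaeefcdaaecaebf')
  14 → (13, 'eaaeefcdaaecaebf')
  15 → (7, 'ebdeffeaaeefcdaaecaebf')
  16 → (26, 'ebf')
  17 → (23, 'ecaebf')
  18 → (16, 'eefcdaaecaebf')
  19 → (17, 'efcdaaecaebf')
  20 → (10, 'effeaaeefcdaaecaebf')
  21 → (4, 'effebdeffeaaeefcdaaecaebf')
  22 → (28, 'f')
  23 → (18, 'fcdaaecaebf')
  24 → (0, 'fddbeffebdeffeaaeefcdaaecaebf')
  25 → (12, 'feaaeefcdaaecaebf')
  26 → (6, 'febdeffeaaeefcdaaecaebf')
  27 → (11, 'ffeaaeefcdaaecaebf')
  28 → (5, 'ffebdeffeaaeefcdaaecaebf')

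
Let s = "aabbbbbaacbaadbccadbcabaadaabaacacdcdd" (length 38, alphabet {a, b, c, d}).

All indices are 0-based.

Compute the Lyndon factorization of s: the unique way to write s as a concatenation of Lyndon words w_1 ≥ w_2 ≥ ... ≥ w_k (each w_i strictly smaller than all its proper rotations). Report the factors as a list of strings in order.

emit factor 1: 'aabbbbbaacbaadbccadbcabaad' (i=0, period=26)
emit factor 2: 'aabaacacdcdd' (i=26, period=12)

["aabbbbbaacbaadbccadbcabaad", "aabaacacdcdd"]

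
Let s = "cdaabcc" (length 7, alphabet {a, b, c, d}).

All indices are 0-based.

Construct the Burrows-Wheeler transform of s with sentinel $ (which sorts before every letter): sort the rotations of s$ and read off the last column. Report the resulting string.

rank  rotation  last
    0  $cdaabcc  c
    1  aabcc$cd  d
    2  abcc$cda  a
    3  bcc$cdaa  a
    4  c$cdaabc  c
    5  cc$cdaab  b
    6  cdaabcc$  $
    7  daabcc$c  c

cdaacb$c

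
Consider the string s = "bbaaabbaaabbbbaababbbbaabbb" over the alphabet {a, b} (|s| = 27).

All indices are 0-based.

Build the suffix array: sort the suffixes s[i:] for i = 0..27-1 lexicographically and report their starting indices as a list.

sorted suffixes:
  #0 SA[0]=2  'aaabbaaabbbbaababbbbaabbb'
  #1 SA[1]=7  'aaabbbbaababbbbaabbb'
  #2 SA[2]=14  'aababbbbaabbb'
  #3 SA[3]=3  'aabbaaabbbbaababbbbaabbb'
  #4 SA[4]=22  'aabbb'
  #5 SA[5]=8  'aabbbbaababbbbaabbb'
  #6 SA[6]=15  'ababbbbaabbb'
  #7 SA[7]=4  'abbaaabbbbaababbbbaabbb'
  #8 SA[8]=23  'abbb'
  #9 SA[9]=9  'abbbbaababbbbaabbb'
  #10 SA[10]=17  'abbbbaabbb'
  #11 SA[11]=26  'b'
  #12 SA[12]=1  'baaabbaaabbbbaababbbbaabbb'
  #13 SA[13]=6  'baaabbbbaababbbbaabbb'
  #14 SA[14]=13  'baababbbbaabbb'
  #15 SA[15]=21  'baabbb'
  #16 SA[16]=16  'babbbbaabbb'
  #17 SA[17]=25  'bb'
  #18 SA[18]=0  'bbaaabbaaabbbbaababbbbaabbb'
  #19 SA[19]=5  'bbaaabbbbaababbbbaabbb'
  #20 SA[20]=12  'bbaababbbbaabbb'
  #21 SA[21]=20  'bbaabbb'
  #22 SA[22]=24  'bbb'
  #23 SA[23]=11  'bbbaababbbbaabbb'
  #24 SA[24]=19  'bbbaabbb'
  #25 SA[25]=10  'bbbbaababbbbaabbb'
  #26 SA[26]=18  'bbbbaabbb'

[2, 7, 14, 3, 22, 8, 15, 4, 23, 9, 17, 26, 1, 6, 13, 21, 16, 25, 0, 5, 12, 20, 24, 11, 19, 10, 18]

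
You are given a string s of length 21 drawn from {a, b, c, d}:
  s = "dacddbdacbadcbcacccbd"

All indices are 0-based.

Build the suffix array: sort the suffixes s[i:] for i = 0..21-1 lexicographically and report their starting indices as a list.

sorted suffixes:
  #0 SA[0]=7  'acbadcbcacccbd'
  #1 SA[1]=15  'acccbd'
  #2 SA[2]=1  'acddbdacbadcbcacccbd'
  #3 SA[3]=10  'adcbcacccbd'
  #4 SA[4]=9  'badcbcacccbd'
  #5 SA[5]=13  'bcacccbd'
  #6 SA[6]=19  'bd'
  #7 SA[7]=5  'bdacbadcbcacccbd'
  #8 SA[8]=14  'cacccbd'
  #9 SA[9]=8  'cbadcbcacccbd'
  #10 SA[10]=12  'cbcacccbd'
  #11 SA[11]=18  'cbd'
  #12 SA[12]=17  'ccbd'
  #13 SA[13]=16  'cccbd'
  #14 SA[14]=2  'cddbdacbadcbcacccbd'
  #15 SA[15]=20  'd'
  #16 SA[16]=6  'dacbadcbcacccbd'
  #17 SA[17]=0  'dacddbdacbadcbcacccbd'
  #18 SA[18]=4  'dbdacbadcbcacccbd'
  #19 SA[19]=11  'dcbcacccbd'
  #20 SA[20]=3  'ddbdacbadcbcacccbd'

[7, 15, 1, 10, 9, 13, 19, 5, 14, 8, 12, 18, 17, 16, 2, 20, 6, 0, 4, 11, 3]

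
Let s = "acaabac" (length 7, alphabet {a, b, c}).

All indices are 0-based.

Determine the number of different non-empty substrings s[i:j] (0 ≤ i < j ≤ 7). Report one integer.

rank | idx | suffix
   0 |   2 | aabac
   1 |   3 | abac
   2 |   5 | ac
   3 |   0 | acaabac
   4 |   4 | bac
   5 |   6 | c
   6 |   1 | caabac

SA = [2, 3, 5, 0, 4, 6, 1]
[i] adj suffixes → lcp
  [1] 2/3 → 1 ('a')
  [2] 3/5 → 1 ('a')
  [3] 5/0 → 2 ('ac')
  [4] 0/4 → 0 ('')
  [5] 4/6 → 0 ('')
  [6] 6/1 → 1 ('c')

n(n+1)/2 = 7·8/2 = 28
Σ LCP = 0 + 1 + 1 + 2 + 0 + 0 + 1 = 5
distinct = 28 − 5 = 23

23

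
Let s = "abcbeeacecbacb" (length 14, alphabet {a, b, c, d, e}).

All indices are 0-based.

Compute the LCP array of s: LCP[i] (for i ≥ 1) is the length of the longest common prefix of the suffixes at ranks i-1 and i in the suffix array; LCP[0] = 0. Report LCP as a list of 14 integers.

[0, 1, 2, 0, 1, 1, 1, 0, 2, 2, 1, 0, 1, 1]

sorted suffixes:
  #0 SA[0]=0  'abcbeeacecbacb'
  #1 SA[1]=11  'acb'
  #2 SA[2]=6  'acecbacb'
  #3 SA[3]=13  'b'
  #4 SA[4]=10  'bacb'
  #5 SA[5]=1  'bcbeeacecbacb'
  #6 SA[6]=3  'beeacecbacb'
  #7 SA[7]=12  'cb'
  #8 SA[8]=9  'cbacb'
  #9 SA[9]=2  'cbeeacecbacb'
  #10 SA[10]=7  'cecbacb'
  #11 SA[11]=5  'eacecbacb'
  #12 SA[12]=8  'ecbacb'
  #13 SA[13]=4  'eeacecbacb'

SA = [0, 11, 6, 13, 10, 1, 3, 12, 9, 2, 7, 5, 8, 4]
[i] adj suffixes → lcp
  [1] 0/11 → 1 ('a')
  [2] 11/6 → 2 ('ac')
  [3] 6/13 → 0 ('')
  [4] 13/10 → 1 ('b')
  [5] 10/1 → 1 ('b')
  [6] 1/3 → 1 ('b')
  [7] 3/12 → 0 ('')
  [8] 12/9 → 2 ('cb')
  [9] 9/2 → 2 ('cb')
  [10] 2/7 → 1 ('c')
  [11] 7/5 → 0 ('')
  [12] 5/8 → 1 ('e')
  [13] 8/4 → 1 ('e')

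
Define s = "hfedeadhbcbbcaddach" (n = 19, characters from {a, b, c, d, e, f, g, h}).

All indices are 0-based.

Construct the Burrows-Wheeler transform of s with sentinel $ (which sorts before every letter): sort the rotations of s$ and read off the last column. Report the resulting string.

rank  rotation              last
    0  $hfedeadhbcbbcaddach  h
    1  ach$hfedeadhbcbbcadd  d
    2  addach$hfedeadhbcbbc  c
    3  adhbcbbcaddach$hfede  e
    4  bbcaddach$hfedeadhbc  c
    5  bcaddach$hfedeadhbcb  b
    6  bcbbcaddach$hfedeadh  h
    7  caddach$hfedeadhbcbb  b
    8  cbbcaddach$hfedeadhb  b
    9  ch$hfedeadhbcbbcadda  a
   10  dach$hfedeadhbcbbcad  d
   11  ddach$hfedeadhbcbbca  a
   12  deadhbcbbcaddach$hfe  e
   13  dhbcbbcaddach$hfedea  a
   14  eadhbcbbcaddach$hfed  d
   15  edeadhbcbbcaddach$hf  f
   16  fedeadhbcbbcaddach$h  h
   17  h$hfedeadhbcbbcaddac  c
   18  hbcbbcaddach$hfedead  d
   19  hfedeadhbcbbcaddach$  $

hdcecbhbbadaeadfhcd$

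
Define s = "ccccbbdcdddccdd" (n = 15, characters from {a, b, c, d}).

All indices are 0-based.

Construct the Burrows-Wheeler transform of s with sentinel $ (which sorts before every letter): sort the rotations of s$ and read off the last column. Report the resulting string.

rank  rotation          last
    0  $ccccbbdcdddccdd  d
    1  bbdcdddccdd$cccc  c
    2  bdcdddccdd$ccccb  b
    3  cbbdcdddccdd$ccc  c
    4  ccbbdcdddccdd$cc  c
    5  cccbbdcdddccdd$c  c
    6  ccccbbdcdddccdd$  $
    7  ccdd$ccccbbdcddd  d
    8  cdd$ccccbbdcdddc  c
    9  cdddccdd$ccccbbd  d
   10  d$ccccbbdcdddccd  d
   11  dccdd$ccccbbdcdd  d
   12  dcdddccdd$ccccbb  b
   13  dd$ccccbbdcdddcc  c
   14  ddccdd$ccccbbdcd  d
   15  dddccdd$ccccbbdc  c

dcbccc$dcdddbcdc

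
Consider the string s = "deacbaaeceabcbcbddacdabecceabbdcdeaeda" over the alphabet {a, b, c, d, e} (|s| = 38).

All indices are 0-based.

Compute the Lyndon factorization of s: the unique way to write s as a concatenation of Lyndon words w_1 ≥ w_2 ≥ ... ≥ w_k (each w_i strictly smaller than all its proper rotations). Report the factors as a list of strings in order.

emit factor 1: 'de' (i=0, period=2)
emit factor 2: 'acb' (i=2, period=3)
emit factor 3: 'aaeceabcbcbddacdabecceabbdcdeaed' (i=5, period=32)
emit factor 4: 'a' (i=37, period=1)

["de", "acb", "aaeceabcbcbddacdabecceabbdcdeaed", "a"]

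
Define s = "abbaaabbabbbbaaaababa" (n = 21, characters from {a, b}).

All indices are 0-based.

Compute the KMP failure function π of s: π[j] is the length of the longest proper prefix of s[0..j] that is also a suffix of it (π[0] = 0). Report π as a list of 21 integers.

π[0] = 0
j=1 s[j]='b': π[1]=0 (border '')
j=2 s[j]='b': π[2]=0 (border '')
j=3 s[j]='a': π[3]=1 (border 'a')
j=4 s[j]='a': k: 1→0; π[4]=1 (border 'a')
j=5 s[j]='a': k: 1→0; π[5]=1 (border 'a')
j=6 s[j]='b': π[6]=2 (border 'ab')
j=7 s[j]='b': π[7]=3 (border 'abb')
j=8 s[j]='a': π[8]=4 (border 'abba')
j=9 s[j]='b': k: 4→1; π[9]=2 (border 'ab')
j=10 s[j]='b': π[10]=3 (border 'abb')
j=11 s[j]='b': k: 3→0; π[11]=0 (border '')
j=12 s[j]='b': π[12]=0 (border '')
j=13 s[j]='a': π[13]=1 (border 'a')
j=14 s[j]='a': k: 1→0; π[14]=1 (border 'a')
j=15 s[j]='a': k: 1→0; π[15]=1 (border 'a')
j=16 s[j]='a': k: 1→0; π[16]=1 (border 'a')
j=17 s[j]='b': π[17]=2 (border 'ab')
j=18 s[j]='a': k: 2→0; π[18]=1 (border 'a')
j=19 s[j]='b': π[19]=2 (border 'ab')
j=20 s[j]='a': k: 2→0; π[20]=1 (border 'a')

[0, 0, 0, 1, 1, 1, 2, 3, 4, 2, 3, 0, 0, 1, 1, 1, 1, 2, 1, 2, 1]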